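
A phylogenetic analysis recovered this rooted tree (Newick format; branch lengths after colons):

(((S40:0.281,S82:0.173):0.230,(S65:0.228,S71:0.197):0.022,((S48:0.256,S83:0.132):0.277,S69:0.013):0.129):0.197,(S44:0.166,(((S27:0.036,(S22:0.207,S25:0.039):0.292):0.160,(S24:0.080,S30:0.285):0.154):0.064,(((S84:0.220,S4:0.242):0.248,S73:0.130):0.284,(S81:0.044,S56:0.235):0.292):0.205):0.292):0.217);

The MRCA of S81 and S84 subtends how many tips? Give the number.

The MRCA of S81 and S84 is the node subtending (((S84,S4),S73),(S81,S56)).
That clade contains 5 terminal taxa: S4, S56, S73, S81, S84.

5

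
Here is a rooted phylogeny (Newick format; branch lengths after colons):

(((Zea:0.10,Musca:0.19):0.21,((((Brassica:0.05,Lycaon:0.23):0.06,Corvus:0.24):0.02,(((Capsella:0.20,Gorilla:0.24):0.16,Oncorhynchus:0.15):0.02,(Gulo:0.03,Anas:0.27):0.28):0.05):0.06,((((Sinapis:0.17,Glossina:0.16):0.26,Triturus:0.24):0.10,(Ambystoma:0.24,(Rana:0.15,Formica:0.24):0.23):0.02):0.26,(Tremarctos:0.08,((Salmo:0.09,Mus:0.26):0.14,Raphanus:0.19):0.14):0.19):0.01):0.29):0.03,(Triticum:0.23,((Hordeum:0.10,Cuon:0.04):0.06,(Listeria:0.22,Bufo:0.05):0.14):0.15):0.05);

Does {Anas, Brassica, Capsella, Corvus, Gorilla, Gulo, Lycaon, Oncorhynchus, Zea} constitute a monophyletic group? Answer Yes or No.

No

The MRCA of the listed taxa subtends ((Zea,Musca),((((Brassica,Lycaon),Corvus),(((Capsella,Gorilla),Oncorhynchus),(Gulo,Anas))),((((Sinapis,Glossina),Triturus),(Ambystoma,(Rana,Formica))),(Tremarctos,((Salmo,Mus),Raphanus))))).
That clade also contains Ambystoma, Formica, Glossina, Mus, Musca, Rana, Raphanus, Salmo, Sinapis, Tremarctos, Triturus, which are not in the proposed group, so the group is not monophyletic.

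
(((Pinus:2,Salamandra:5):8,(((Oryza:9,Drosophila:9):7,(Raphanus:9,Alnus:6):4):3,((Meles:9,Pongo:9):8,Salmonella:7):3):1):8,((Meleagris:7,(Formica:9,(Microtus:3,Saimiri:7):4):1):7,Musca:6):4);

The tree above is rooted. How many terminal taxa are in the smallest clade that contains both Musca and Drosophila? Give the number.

14

The MRCA of Musca and Drosophila is the root, so the clade is the entire tree.
That clade contains 14 terminal taxa: Alnus, Drosophila, Formica, Meleagris, Meles, Microtus, Musca, Oryza, Pinus, Pongo, Raphanus, Saimiri, Salamandra, Salmonella.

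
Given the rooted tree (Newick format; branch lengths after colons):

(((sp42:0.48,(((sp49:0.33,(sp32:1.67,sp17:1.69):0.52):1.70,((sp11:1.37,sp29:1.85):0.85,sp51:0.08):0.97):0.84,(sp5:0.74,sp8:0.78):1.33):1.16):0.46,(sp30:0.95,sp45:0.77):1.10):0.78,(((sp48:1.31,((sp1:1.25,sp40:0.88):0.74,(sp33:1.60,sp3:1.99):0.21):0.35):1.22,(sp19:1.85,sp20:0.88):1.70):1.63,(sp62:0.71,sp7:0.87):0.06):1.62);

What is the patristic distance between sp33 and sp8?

The path runs sp33 → … → MRCA → … → sp8; the MRCA is the root of the tree.
Branch lengths along that path: 1.60 + 0.21 + 0.35 + 1.22 + 1.63 + 1.62 + 0.78 + 0.46 + 1.16 + 1.33 + 0.78 = 11.14.

11.14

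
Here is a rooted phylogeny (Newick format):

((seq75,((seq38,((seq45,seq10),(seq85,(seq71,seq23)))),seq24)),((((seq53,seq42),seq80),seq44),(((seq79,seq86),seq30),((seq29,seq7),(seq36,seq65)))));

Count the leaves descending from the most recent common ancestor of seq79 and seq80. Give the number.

The MRCA of seq79 and seq80 is the node subtending ((((seq53,seq42),seq80),seq44),(((seq79,seq86),seq30),((seq29,seq7),(seq36,seq65)))).
That clade contains 11 terminal taxa: seq29, seq30, seq36, seq42, seq44, seq53, seq65, seq7, seq79, seq80, seq86.

11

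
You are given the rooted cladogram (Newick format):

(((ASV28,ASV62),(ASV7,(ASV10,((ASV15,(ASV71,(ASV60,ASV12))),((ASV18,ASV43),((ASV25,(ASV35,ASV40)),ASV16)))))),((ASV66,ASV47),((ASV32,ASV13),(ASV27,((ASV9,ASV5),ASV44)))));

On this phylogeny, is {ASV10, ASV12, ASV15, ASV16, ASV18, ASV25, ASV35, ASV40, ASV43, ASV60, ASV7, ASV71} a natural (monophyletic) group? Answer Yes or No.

The most recent common ancestor of these taxa subtends (ASV7,(ASV10,((ASV15,(ASV71,(ASV60,ASV12))),((ASV18,ASV43),((ASV25,(ASV35,ASV40)),ASV16))))).
That clade has exactly 12 tips — every listed taxon and nothing else — so the group is monophyletic.

Yes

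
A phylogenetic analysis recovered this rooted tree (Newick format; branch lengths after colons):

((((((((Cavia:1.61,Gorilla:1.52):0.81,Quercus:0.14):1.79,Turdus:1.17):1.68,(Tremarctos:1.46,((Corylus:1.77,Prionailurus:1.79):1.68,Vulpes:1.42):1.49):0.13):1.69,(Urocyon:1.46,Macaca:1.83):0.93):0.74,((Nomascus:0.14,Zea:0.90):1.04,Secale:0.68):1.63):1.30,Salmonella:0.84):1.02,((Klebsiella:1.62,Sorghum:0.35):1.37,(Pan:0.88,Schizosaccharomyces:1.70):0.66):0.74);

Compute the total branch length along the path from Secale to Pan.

6.91

The path runs Secale → … → MRCA → … → Pan; the MRCA is the root of the tree.
Branch lengths along that path: 0.68 + 1.63 + 1.30 + 1.02 + 0.74 + 0.66 + 0.88 = 6.91.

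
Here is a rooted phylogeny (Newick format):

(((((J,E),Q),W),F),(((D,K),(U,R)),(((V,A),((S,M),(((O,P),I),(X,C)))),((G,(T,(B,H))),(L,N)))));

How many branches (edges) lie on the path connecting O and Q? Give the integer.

12

The MRCA of O and Q is the root of the tree.
From O up to that node: 8 branches. From Q up to the same node: 4 branches. Total: 8 + 4 = 12.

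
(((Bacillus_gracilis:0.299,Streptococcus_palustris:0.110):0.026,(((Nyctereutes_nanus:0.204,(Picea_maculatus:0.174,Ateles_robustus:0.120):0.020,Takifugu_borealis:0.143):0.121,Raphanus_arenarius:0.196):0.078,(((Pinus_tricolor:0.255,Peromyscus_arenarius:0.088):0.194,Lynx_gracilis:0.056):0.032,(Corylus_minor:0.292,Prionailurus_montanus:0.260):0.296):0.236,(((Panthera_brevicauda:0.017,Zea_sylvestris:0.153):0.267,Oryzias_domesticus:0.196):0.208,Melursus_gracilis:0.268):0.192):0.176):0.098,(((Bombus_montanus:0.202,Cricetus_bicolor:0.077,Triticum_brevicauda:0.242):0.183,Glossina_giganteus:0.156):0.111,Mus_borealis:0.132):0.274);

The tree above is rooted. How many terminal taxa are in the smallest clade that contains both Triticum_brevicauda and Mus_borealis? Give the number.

The MRCA of Triticum_brevicauda and Mus_borealis is the node subtending (((Bombus_montanus,Cricetus_bicolor,Triticum_brevicauda),Glossina_giganteus),Mus_borealis).
That clade contains 5 terminal taxa: Bombus_montanus, Cricetus_bicolor, Glossina_giganteus, Mus_borealis, Triticum_brevicauda.

5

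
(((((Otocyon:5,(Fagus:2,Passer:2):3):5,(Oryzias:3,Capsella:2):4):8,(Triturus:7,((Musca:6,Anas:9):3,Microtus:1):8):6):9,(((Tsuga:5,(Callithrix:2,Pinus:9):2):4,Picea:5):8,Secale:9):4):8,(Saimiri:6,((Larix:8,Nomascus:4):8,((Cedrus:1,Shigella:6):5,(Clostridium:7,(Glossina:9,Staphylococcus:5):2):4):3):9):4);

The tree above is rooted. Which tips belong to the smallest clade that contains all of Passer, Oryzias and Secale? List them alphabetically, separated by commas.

Tracing Passer: it sits inside (Fagus,Passer).
Tracing Oryzias: it sits inside (Oryzias,Capsella).
Tracing Secale: it sits inside (((Tsuga,(Callithrix,Pinus)),Picea),Secale).
The smallest clade enclosing all 3 is ((((Otocyon,(Fagus,Passer)),(Oryzias,Capsella)),(Triturus,((Musca,Anas),Microtus))),(((Tsuga,(Callithrix,Pinus)),Picea),Secale)); the answer is its 14 terminal taxa in alphabetical order.

Anas, Callithrix, Capsella, Fagus, Microtus, Musca, Oryzias, Otocyon, Passer, Picea, Pinus, Secale, Triturus, Tsuga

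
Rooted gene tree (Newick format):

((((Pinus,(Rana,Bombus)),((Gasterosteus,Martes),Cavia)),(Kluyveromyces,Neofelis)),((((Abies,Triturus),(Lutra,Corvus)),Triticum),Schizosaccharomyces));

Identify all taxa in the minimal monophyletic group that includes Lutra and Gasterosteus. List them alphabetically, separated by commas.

Abies, Bombus, Cavia, Corvus, Gasterosteus, Kluyveromyces, Lutra, Martes, Neofelis, Pinus, Rana, Schizosaccharomyces, Triticum, Triturus

Tracing Lutra: it sits inside (Lutra,Corvus).
Tracing Gasterosteus: it sits inside (Gasterosteus,Martes).
The smallest clade enclosing both is the whole tree (their MRCA is the root), so the answer is all 14 tips in alphabetical order.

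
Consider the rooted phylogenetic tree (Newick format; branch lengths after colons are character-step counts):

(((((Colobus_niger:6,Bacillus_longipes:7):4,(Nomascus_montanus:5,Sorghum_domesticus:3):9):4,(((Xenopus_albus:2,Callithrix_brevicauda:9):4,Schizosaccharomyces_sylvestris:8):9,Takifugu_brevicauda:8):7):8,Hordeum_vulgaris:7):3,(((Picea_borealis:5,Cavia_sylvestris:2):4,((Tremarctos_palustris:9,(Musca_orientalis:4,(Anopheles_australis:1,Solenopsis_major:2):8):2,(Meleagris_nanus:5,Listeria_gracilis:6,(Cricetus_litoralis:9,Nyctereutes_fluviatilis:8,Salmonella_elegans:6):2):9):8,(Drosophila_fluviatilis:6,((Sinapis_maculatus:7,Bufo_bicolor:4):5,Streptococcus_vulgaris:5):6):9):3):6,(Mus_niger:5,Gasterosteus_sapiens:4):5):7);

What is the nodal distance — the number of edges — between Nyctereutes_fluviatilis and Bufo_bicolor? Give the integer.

8

The MRCA of Nyctereutes_fluviatilis and Bufo_bicolor is the node subtending ((Tremarctos_palustris,(Musca_orientalis,(Anopheles_australis,Solenopsis_major)),(Meleagris_nanus,Listeria_gracilis,(Cricetus_litoralis,Nyctereutes_fluviatilis,Salmonella_elegans))),(Drosophila_fluviatilis,((Sinapis_maculatus,Bufo_bicolor),Streptococcus_vulgaris))).
From Nyctereutes_fluviatilis up to that node: 4 branches. From Bufo_bicolor up to the same node: 4 branches. Total: 4 + 4 = 8.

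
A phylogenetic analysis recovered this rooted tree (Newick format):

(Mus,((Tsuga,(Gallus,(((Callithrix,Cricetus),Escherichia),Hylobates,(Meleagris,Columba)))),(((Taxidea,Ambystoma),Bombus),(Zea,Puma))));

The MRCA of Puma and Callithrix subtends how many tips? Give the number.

The MRCA of Puma and Callithrix is the node subtending ((Tsuga,(Gallus,(((Callithrix,Cricetus),Escherichia),Hylobates,(Meleagris,Columba)))),(((Taxidea,Ambystoma),Bombus),(Zea,Puma))).
That clade contains 13 terminal taxa: Ambystoma, Bombus, Callithrix, Columba, Cricetus, Escherichia, Gallus, Hylobates, Meleagris, Puma, Taxidea, Tsuga, Zea.

13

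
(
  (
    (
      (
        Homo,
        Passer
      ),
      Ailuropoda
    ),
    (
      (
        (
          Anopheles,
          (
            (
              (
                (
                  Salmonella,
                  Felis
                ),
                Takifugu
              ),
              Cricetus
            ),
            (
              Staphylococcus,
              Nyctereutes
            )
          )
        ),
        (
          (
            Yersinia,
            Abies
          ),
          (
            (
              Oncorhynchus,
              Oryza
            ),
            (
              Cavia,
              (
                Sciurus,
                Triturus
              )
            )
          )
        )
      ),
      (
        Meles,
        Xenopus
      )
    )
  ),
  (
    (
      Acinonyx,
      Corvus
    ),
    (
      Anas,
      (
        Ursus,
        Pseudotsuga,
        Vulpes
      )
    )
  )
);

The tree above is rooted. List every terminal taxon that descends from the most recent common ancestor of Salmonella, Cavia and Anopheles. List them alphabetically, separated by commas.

Abies, Anopheles, Cavia, Cricetus, Felis, Nyctereutes, Oncorhynchus, Oryza, Salmonella, Sciurus, Staphylococcus, Takifugu, Triturus, Yersinia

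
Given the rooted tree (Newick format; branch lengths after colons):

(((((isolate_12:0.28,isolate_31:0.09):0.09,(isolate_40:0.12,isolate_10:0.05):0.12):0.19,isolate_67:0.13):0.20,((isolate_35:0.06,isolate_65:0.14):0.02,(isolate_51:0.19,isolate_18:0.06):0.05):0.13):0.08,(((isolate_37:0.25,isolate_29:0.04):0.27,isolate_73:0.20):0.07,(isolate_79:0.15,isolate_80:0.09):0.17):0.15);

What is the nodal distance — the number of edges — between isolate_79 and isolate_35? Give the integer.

7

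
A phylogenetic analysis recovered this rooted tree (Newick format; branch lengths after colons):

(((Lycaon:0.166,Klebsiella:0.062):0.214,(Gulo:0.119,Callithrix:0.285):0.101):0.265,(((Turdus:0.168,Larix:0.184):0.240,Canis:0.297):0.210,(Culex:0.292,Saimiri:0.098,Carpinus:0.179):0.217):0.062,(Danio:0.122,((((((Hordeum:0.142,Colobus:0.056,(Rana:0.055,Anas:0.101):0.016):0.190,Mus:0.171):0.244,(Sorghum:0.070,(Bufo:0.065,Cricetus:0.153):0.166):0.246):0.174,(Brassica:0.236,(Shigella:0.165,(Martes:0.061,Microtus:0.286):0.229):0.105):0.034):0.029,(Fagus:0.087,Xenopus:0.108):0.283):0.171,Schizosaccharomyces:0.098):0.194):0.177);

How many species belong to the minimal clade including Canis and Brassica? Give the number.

26

The MRCA of Canis and Brassica is the root, so the clade is the entire tree.
That clade contains 26 terminal taxa: Anas, Brassica, Bufo, Callithrix, Canis, Carpinus, Colobus, Cricetus, Culex, Danio, Fagus, Gulo, Hordeum, Klebsiella, Larix, Lycaon, Martes, Microtus, Mus, Rana, Saimiri, Schizosaccharomyces, Shigella, Sorghum, Turdus, Xenopus.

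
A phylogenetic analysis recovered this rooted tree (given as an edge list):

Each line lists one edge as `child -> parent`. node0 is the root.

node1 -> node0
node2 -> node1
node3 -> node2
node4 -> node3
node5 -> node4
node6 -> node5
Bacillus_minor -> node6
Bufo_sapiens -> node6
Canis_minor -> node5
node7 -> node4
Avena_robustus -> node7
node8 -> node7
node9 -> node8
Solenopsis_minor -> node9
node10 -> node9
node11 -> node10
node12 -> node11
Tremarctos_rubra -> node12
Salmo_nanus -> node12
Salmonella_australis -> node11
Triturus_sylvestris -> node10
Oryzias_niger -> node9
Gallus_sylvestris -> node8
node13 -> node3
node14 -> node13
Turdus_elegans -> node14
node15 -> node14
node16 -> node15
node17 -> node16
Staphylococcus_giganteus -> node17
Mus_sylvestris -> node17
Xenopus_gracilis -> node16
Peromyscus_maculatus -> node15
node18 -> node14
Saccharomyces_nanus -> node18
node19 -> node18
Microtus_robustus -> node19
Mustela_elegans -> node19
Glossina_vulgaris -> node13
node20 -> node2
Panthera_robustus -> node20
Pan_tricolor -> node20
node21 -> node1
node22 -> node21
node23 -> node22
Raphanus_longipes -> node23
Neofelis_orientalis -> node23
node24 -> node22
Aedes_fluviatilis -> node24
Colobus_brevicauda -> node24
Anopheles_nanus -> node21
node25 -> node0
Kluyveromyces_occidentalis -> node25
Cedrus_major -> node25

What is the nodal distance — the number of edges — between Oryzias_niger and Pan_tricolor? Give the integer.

The MRCA of Oryzias_niger and Pan_tricolor is the node subtending (((((Bacillus_minor,Bufo_sapiens),Canis_minor),(Avena_robustus,((Solenopsis_minor,(((Tremarctos_rubra,Salmo_nanus),Salmonella_australis),Triturus_sylvestris),Oryzias_niger),Gallus_sylvestris))),((Turdus_elegans,(((Staphylococcus_giganteus,Mus_sylvestris),Xenopus_gracilis),Peromyscus_maculatus),(Saccharomyces_nanus,(Microtus_robustus,Mustela_elegans))),Glossina_vulgaris)),(Panthera_robustus,Pan_tricolor)).
From Oryzias_niger up to that node: 6 branches. From Pan_tricolor up to the same node: 2 branches. Total: 6 + 2 = 8.

8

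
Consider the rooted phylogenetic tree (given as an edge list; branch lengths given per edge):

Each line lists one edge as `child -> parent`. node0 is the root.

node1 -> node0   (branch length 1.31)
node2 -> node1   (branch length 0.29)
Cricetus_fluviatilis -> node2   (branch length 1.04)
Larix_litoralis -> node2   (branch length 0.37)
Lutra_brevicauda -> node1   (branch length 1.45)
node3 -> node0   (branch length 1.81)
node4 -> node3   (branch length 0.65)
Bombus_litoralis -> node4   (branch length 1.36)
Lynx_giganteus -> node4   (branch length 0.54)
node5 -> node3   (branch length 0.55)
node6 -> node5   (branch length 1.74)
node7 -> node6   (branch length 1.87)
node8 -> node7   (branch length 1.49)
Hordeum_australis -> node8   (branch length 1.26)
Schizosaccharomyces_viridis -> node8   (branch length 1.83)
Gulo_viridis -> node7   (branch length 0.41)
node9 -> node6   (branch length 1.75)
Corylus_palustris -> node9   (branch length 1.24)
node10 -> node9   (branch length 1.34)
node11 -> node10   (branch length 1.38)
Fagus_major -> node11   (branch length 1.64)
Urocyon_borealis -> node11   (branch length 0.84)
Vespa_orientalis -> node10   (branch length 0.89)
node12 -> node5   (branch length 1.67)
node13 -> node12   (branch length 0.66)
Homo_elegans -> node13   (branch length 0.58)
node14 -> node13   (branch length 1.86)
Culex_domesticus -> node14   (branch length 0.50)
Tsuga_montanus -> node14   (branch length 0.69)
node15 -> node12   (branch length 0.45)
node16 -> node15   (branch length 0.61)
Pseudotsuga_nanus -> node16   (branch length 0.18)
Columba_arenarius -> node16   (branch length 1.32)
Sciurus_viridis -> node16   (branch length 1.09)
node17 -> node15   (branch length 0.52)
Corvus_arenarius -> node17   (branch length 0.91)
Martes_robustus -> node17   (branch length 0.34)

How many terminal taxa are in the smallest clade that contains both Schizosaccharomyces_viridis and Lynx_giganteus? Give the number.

The MRCA of Schizosaccharomyces_viridis and Lynx_giganteus is the node subtending ((Bombus_litoralis,Lynx_giganteus),((((Hordeum_australis,Schizosaccharomyces_viridis),Gulo_viridis),(Corylus_palustris,((Fagus_major,Urocyon_borealis),Vespa_orientalis))),((Homo_elegans,(Culex_domesticus,Tsuga_montanus)),((Pseudotsuga_nanus,Columba_arenarius,Sciurus_viridis),(Corvus_arenarius,Martes_robustus))))).
That clade contains 17 terminal taxa: Bombus_litoralis, Columba_arenarius, Corvus_arenarius, Corylus_palustris, Culex_domesticus, Fagus_major, Gulo_viridis, Homo_elegans, Hordeum_australis, Lynx_giganteus, Martes_robustus, Pseudotsuga_nanus, Schizosaccharomyces_viridis, Sciurus_viridis, Tsuga_montanus, Urocyon_borealis, Vespa_orientalis.

17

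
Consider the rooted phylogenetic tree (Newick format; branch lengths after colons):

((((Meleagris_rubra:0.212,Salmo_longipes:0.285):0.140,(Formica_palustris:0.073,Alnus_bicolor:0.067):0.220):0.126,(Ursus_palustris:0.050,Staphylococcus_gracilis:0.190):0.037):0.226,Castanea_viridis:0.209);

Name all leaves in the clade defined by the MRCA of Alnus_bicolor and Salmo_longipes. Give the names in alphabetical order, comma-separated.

Tracing Alnus_bicolor: it sits inside (Formica_palustris,Alnus_bicolor).
Tracing Salmo_longipes: it sits inside (Meleagris_rubra,Salmo_longipes).
The smallest clade enclosing both is ((Meleagris_rubra,Salmo_longipes),(Formica_palustris,Alnus_bicolor)); the answer is its 4 terminal taxa in alphabetical order.

Alnus_bicolor, Formica_palustris, Meleagris_rubra, Salmo_longipes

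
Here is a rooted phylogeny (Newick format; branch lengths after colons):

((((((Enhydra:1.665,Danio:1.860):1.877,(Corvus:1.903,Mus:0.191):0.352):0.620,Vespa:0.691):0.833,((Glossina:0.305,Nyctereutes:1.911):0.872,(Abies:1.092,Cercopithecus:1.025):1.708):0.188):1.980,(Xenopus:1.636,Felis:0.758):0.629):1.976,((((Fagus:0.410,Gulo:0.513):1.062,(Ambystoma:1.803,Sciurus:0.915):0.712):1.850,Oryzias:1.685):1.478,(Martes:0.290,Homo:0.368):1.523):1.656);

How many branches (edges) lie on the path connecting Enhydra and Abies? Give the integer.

The MRCA of Enhydra and Abies is the node subtending ((((Enhydra,Danio),(Corvus,Mus)),Vespa),((Glossina,Nyctereutes),(Abies,Cercopithecus))).
From Enhydra up to that node: 4 branches. From Abies up to the same node: 3 branches. Total: 4 + 3 = 7.

7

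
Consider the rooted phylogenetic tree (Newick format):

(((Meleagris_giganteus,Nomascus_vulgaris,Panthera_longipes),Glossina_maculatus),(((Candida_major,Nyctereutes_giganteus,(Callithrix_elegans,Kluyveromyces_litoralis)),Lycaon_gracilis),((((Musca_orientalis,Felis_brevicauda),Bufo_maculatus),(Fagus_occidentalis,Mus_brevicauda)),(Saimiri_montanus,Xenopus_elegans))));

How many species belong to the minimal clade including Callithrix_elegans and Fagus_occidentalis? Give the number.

12

The MRCA of Callithrix_elegans and Fagus_occidentalis is the node subtending (((Candida_major,Nyctereutes_giganteus,(Callithrix_elegans,Kluyveromyces_litoralis)),Lycaon_gracilis),((((Musca_orientalis,Felis_brevicauda),Bufo_maculatus),(Fagus_occidentalis,Mus_brevicauda)),(Saimiri_montanus,Xenopus_elegans))).
That clade contains 12 terminal taxa: Bufo_maculatus, Callithrix_elegans, Candida_major, Fagus_occidentalis, Felis_brevicauda, Kluyveromyces_litoralis, Lycaon_gracilis, Mus_brevicauda, Musca_orientalis, Nyctereutes_giganteus, Saimiri_montanus, Xenopus_elegans.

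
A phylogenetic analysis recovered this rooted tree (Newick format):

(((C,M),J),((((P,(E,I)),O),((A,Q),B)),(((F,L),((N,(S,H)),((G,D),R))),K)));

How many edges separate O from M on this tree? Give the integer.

The MRCA of O and M is the root of the tree.
From O up to that node: 4 branches. From M up to the same node: 3 branches. Total: 4 + 3 = 7.

7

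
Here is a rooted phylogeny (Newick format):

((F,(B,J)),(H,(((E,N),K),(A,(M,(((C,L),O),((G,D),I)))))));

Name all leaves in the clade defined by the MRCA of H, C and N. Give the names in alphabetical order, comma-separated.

Tracing H: it sits inside (H,(((E,N),K),(A,(M,(((C,L),O),((G,D),I)))))).
Tracing C: it sits inside (C,L).
Tracing N: it sits inside (E,N).
The smallest clade enclosing all 3 is (H,(((E,N),K),(A,(M,(((C,L),O),((G,D),I)))))); the answer is its 12 terminal taxa in alphabetical order.

A, C, D, E, G, H, I, K, L, M, N, O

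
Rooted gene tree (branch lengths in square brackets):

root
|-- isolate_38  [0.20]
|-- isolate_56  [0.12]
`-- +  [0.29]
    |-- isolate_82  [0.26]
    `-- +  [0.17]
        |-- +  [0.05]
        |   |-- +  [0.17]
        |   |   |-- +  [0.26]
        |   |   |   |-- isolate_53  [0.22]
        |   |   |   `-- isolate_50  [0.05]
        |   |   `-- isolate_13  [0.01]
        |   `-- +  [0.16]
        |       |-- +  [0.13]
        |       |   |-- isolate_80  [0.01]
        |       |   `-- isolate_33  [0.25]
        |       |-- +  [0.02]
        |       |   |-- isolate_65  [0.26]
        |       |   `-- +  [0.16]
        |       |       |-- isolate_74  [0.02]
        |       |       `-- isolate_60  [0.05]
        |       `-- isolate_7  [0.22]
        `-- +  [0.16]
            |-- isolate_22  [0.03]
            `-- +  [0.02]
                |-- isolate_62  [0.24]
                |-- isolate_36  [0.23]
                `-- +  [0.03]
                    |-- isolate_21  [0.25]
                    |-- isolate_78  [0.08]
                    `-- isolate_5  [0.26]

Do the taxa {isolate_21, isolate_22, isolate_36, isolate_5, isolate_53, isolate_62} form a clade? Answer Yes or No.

The MRCA of the listed taxa subtends ((((isolate_53,isolate_50),isolate_13),((isolate_80,isolate_33),(isolate_65,(isolate_74,isolate_60)),isolate_7)),(isolate_22,(isolate_62,isolate_36,(isolate_21,isolate_78,isolate_5)))).
That clade also contains isolate_13, isolate_33, isolate_50, isolate_60, isolate_65, isolate_7, isolate_74, isolate_78, isolate_80, which are not in the proposed group, so the group is not monophyletic.

No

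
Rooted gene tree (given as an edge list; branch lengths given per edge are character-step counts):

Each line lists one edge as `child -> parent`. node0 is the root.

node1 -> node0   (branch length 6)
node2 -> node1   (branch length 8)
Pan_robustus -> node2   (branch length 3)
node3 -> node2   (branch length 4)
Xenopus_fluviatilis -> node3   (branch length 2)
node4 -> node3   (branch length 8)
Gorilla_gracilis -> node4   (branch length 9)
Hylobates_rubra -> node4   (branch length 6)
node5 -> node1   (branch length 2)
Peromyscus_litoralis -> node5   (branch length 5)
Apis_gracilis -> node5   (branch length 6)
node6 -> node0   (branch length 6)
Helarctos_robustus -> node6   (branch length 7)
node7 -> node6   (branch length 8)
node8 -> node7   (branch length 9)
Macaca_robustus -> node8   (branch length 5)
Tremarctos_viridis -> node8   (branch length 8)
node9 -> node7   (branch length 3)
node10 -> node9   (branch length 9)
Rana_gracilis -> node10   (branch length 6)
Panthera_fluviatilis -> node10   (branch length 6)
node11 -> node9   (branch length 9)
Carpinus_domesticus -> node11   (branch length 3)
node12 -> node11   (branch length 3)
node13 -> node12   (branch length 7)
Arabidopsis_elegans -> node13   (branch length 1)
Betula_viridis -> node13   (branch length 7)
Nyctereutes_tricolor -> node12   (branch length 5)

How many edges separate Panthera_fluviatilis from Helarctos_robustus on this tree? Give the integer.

The MRCA of Panthera_fluviatilis and Helarctos_robustus is the node subtending (Helarctos_robustus,((Macaca_robustus,Tremarctos_viridis),((Rana_gracilis,Panthera_fluviatilis),(Carpinus_domesticus,((Arabidopsis_elegans,Betula_viridis),Nyctereutes_tricolor))))).
From Panthera_fluviatilis up to that node: 4 branches. From Helarctos_robustus up to the same node: 1 branch. Total: 4 + 1 = 5.

5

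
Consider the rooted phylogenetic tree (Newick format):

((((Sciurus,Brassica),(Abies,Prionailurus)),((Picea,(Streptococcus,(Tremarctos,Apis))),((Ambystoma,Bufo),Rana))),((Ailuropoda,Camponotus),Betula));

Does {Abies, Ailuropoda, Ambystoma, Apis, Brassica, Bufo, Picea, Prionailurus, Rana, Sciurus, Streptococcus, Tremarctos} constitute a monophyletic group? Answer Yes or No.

The MRCA of the listed taxa is the root, so the smallest clade containing them is the whole tree.
That clade also contains Betula, Camponotus, which are not in the proposed group, so the group is not monophyletic.

No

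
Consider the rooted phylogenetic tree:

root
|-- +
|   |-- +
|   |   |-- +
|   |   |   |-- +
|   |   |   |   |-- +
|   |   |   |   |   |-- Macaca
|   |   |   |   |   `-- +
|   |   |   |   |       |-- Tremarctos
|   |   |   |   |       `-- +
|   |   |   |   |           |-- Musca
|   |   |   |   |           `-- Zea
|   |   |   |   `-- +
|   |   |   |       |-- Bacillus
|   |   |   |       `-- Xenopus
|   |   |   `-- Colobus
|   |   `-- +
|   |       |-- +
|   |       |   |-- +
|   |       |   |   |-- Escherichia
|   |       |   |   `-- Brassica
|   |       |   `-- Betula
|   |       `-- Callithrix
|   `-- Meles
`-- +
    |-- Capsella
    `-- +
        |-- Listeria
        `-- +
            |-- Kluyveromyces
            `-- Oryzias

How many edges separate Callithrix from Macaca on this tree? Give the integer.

The MRCA of Callithrix and Macaca is the node subtending ((((Macaca,(Tremarctos,(Musca,Zea))),(Bacillus,Xenopus)),Colobus),(((Escherichia,Brassica),Betula),Callithrix)).
From Callithrix up to that node: 2 branches. From Macaca up to the same node: 4 branches. Total: 2 + 4 = 6.

6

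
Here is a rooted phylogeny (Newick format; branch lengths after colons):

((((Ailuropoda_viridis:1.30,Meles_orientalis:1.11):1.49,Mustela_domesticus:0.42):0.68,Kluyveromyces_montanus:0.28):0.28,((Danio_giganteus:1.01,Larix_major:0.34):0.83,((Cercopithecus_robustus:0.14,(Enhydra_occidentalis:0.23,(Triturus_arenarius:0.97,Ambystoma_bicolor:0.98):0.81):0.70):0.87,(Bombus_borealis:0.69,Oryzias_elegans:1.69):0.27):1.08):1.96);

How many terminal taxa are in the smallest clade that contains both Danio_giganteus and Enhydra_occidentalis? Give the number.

8

The MRCA of Danio_giganteus and Enhydra_occidentalis is the node subtending ((Danio_giganteus,Larix_major),((Cercopithecus_robustus,(Enhydra_occidentalis,(Triturus_arenarius,Ambystoma_bicolor))),(Bombus_borealis,Oryzias_elegans))).
That clade contains 8 terminal taxa: Ambystoma_bicolor, Bombus_borealis, Cercopithecus_robustus, Danio_giganteus, Enhydra_occidentalis, Larix_major, Oryzias_elegans, Triturus_arenarius.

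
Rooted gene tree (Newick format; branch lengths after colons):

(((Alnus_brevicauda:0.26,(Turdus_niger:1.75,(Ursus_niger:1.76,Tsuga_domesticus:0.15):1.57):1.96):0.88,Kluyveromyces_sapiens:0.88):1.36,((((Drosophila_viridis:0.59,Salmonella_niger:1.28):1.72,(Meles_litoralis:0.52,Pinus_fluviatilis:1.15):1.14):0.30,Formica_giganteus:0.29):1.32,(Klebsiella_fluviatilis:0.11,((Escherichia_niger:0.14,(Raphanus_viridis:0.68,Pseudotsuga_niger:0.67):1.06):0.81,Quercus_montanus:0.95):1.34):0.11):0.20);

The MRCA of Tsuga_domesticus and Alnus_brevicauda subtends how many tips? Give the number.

4

The MRCA of Tsuga_domesticus and Alnus_brevicauda is the node subtending (Alnus_brevicauda,(Turdus_niger,(Ursus_niger,Tsuga_domesticus))).
That clade contains 4 terminal taxa: Alnus_brevicauda, Tsuga_domesticus, Turdus_niger, Ursus_niger.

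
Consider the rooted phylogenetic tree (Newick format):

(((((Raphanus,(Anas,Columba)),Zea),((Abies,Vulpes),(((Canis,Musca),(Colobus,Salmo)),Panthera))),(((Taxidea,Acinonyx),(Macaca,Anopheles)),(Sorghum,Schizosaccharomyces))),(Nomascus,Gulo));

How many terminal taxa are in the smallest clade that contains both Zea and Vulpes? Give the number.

The MRCA of Zea and Vulpes is the node subtending (((Raphanus,(Anas,Columba)),Zea),((Abies,Vulpes),(((Canis,Musca),(Colobus,Salmo)),Panthera))).
That clade contains 11 terminal taxa: Abies, Anas, Canis, Colobus, Columba, Musca, Panthera, Raphanus, Salmo, Vulpes, Zea.

11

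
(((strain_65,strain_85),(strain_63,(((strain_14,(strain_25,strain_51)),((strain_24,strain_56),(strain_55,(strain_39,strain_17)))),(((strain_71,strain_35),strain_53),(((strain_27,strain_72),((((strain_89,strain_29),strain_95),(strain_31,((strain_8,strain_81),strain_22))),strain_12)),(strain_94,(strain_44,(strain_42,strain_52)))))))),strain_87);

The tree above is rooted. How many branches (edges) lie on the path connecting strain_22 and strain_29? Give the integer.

6

The MRCA of strain_22 and strain_29 is the node subtending (((strain_89,strain_29),strain_95),(strain_31,((strain_8,strain_81),strain_22))).
From strain_22 up to that node: 3 branches. From strain_29 up to the same node: 3 branches. Total: 3 + 3 = 6.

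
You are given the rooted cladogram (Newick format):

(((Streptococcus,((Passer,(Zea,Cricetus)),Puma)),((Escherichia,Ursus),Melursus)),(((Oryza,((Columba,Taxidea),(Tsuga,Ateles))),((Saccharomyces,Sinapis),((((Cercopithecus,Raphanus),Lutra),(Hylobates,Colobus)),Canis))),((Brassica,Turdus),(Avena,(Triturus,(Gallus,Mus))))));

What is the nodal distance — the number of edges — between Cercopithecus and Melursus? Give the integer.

The MRCA of Cercopithecus and Melursus is the root of the tree.
From Cercopithecus up to that node: 8 branches. From Melursus up to the same node: 3 branches. Total: 8 + 3 = 11.

11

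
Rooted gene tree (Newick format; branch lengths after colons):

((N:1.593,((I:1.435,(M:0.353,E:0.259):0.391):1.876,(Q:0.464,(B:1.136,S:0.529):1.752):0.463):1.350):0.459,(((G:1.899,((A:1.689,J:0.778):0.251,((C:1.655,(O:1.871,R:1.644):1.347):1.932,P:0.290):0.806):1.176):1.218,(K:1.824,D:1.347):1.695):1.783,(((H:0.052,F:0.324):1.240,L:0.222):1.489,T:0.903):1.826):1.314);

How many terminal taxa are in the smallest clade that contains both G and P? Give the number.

The MRCA of G and P is the node subtending (G,((A,J),((C,(O,R)),P))).
That clade contains 7 terminal taxa: A, C, G, J, O, P, R.

7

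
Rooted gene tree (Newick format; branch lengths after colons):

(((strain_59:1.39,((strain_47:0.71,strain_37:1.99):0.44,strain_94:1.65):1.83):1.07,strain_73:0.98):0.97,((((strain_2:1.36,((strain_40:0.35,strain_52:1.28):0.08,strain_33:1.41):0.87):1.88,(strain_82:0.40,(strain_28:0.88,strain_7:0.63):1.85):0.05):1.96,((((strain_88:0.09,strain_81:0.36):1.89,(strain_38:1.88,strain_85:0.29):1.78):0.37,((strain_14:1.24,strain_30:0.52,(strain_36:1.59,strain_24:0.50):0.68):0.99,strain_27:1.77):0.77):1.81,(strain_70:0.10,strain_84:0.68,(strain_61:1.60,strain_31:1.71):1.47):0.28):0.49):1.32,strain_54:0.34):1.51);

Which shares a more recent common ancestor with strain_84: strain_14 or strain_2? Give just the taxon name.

strain_14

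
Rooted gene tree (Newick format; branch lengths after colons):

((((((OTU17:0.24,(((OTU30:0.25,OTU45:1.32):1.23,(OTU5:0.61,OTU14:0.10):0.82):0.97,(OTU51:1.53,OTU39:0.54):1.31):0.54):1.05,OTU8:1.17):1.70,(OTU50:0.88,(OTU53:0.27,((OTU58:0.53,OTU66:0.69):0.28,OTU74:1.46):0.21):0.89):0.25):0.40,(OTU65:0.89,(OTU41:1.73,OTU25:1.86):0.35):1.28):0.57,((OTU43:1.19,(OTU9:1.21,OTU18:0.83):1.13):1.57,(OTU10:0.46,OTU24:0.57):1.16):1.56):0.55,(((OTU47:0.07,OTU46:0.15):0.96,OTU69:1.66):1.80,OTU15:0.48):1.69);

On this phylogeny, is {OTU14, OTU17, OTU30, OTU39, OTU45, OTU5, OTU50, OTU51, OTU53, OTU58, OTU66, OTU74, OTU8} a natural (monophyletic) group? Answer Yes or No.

The most recent common ancestor of these taxa subtends (((OTU17,(((OTU30,OTU45),(OTU5,OTU14)),(OTU51,OTU39))),OTU8),(OTU50,(OTU53,((OTU58,OTU66),OTU74)))).
That clade has exactly 13 tips — every listed taxon and nothing else — so the group is monophyletic.

Yes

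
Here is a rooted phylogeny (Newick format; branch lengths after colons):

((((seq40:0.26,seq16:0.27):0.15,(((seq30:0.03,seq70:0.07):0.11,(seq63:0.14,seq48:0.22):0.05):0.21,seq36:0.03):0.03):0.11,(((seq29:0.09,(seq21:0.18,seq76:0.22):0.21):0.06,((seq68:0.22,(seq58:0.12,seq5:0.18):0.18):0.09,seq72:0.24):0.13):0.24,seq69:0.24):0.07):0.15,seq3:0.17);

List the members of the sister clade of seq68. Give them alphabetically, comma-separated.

seq68 attaches to the tree at the node subtending (seq68,(seq58,seq5)).
The other lineage descending from that same node — the sister group — is (seq58,seq5); its 2 tips in alphabetical order are the answer.

seq5, seq58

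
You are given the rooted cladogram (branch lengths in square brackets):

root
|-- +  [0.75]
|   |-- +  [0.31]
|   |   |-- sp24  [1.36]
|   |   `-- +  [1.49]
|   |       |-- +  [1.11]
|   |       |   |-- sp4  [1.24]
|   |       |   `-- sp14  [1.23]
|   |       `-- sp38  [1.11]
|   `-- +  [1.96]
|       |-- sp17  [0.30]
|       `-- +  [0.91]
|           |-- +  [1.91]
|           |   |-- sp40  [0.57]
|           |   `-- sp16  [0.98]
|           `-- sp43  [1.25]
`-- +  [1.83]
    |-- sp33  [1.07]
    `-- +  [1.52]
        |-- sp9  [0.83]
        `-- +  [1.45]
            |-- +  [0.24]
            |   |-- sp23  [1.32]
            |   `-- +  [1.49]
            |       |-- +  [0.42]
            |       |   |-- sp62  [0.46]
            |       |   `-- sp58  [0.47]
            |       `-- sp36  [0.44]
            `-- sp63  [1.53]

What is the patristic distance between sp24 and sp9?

The path runs sp24 → … → MRCA → … → sp9; the MRCA is the root of the tree.
Branch lengths along that path: 1.36 + 0.31 + 0.75 + 1.83 + 1.52 + 0.83 = 6.60.

6.60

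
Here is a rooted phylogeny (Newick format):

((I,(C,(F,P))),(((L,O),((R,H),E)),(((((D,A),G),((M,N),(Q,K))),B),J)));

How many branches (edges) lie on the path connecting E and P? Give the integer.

The MRCA of E and P is the root of the tree.
From E up to that node: 4 branches. From P up to the same node: 4 branches. Total: 4 + 4 = 8.

8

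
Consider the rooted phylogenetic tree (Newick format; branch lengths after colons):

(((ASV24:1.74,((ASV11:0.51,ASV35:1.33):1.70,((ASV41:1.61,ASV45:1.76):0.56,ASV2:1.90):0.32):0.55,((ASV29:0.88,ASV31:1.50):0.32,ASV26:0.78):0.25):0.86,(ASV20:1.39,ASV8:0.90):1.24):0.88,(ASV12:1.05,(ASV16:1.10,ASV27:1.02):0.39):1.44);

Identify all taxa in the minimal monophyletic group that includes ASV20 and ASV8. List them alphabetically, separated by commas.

ASV20, ASV8

Tracing ASV20: it sits inside (ASV20,ASV8).
Tracing ASV8: it sits inside (ASV20,ASV8).
The smallest clade enclosing both is (ASV20,ASV8); the answer is its 2 terminal taxa in alphabetical order.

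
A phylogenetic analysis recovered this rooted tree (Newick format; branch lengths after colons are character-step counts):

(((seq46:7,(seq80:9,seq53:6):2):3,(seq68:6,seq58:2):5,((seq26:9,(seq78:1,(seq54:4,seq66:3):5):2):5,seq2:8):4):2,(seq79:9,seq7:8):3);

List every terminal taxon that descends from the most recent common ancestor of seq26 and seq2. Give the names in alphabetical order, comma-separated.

Tracing seq26: it sits inside (seq26,(seq78,(seq54,seq66))).
Tracing seq2: it sits inside ((seq26,(seq78,(seq54,seq66))),seq2).
The smallest clade enclosing both is ((seq26,(seq78,(seq54,seq66))),seq2); the answer is its 5 terminal taxa in alphabetical order.

seq2, seq26, seq54, seq66, seq78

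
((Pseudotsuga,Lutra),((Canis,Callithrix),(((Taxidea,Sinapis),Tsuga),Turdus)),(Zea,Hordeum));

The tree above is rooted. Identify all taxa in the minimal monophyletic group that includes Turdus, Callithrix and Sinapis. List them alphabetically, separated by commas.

Callithrix, Canis, Sinapis, Taxidea, Tsuga, Turdus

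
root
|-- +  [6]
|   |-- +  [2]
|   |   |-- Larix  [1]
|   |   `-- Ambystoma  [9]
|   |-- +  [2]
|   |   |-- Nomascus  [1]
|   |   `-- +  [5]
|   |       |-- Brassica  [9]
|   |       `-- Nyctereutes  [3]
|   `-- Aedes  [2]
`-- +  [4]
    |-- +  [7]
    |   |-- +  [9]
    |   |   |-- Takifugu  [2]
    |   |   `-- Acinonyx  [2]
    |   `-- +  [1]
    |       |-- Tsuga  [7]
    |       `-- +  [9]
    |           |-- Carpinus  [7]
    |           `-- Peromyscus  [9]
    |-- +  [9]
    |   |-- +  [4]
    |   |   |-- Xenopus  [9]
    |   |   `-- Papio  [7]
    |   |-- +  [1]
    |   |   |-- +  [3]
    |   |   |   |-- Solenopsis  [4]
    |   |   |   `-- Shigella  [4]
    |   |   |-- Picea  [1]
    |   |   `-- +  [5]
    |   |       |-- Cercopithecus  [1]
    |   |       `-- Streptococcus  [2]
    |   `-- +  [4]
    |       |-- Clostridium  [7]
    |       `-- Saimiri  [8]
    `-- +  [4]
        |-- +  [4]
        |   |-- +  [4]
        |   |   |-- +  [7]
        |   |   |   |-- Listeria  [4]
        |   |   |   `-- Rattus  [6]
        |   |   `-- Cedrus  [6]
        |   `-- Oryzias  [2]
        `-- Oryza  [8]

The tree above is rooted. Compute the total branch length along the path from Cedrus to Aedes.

30

The path runs Cedrus → … → MRCA → … → Aedes; the MRCA is the root of the tree.
Branch lengths along that path: 6 + 4 + 4 + 4 + 4 + 6 + 2 = 30.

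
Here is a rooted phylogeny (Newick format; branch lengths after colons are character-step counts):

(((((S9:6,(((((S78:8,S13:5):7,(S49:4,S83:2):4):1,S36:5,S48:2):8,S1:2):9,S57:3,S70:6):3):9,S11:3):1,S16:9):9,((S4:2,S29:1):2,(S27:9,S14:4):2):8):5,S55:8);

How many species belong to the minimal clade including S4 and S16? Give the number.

The MRCA of S4 and S16 is the node subtending ((((S9,(((((S78,S13),(S49,S83)),S36,S48),S1),S57,S70)),S11),S16),((S4,S29),(S27,S14))).
That clade contains 16 terminal taxa: S1, S11, S13, S14, S16, S27, S29, S36, S4, S48, S49, S57, S70, S78, S83, S9.

16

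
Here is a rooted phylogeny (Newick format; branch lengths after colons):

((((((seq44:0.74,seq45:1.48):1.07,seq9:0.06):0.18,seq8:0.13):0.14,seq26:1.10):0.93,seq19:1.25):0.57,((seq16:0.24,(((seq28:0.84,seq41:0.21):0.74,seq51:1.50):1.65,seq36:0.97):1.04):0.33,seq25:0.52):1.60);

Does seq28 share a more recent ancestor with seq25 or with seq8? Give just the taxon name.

seq25

The MRCA of seq28 and seq25 subtends ((seq16,(((seq28,seq41),seq51),seq36)),seq25) (6 taxa).
The MRCA of seq28 and seq8 is the root, subtending the entire tree (12 taxa).
The first is nested inside the second, so seq28 shares a more recent common ancestor with seq25.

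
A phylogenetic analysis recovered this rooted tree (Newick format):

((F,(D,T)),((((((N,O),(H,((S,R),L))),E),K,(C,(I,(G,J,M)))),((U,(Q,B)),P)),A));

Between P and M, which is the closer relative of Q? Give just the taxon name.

P

The MRCA of Q and P subtends ((U,(Q,B)),P) (4 taxa).
The MRCA of Q and M subtends (((((N,O),(H,((S,R),L))),E),K,(C,(I,(G,J,M)))),((U,(Q,B)),P)) (17 taxa).
The first is nested inside the second, so Q shares a more recent common ancestor with P.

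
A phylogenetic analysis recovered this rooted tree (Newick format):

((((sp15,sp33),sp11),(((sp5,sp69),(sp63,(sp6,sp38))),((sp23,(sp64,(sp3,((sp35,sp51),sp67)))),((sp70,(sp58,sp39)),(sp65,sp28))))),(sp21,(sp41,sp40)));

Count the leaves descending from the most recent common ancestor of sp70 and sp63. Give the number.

The MRCA of sp70 and sp63 is the node subtending (((sp5,sp69),(sp63,(sp6,sp38))),((sp23,(sp64,(sp3,((sp35,sp51),sp67)))),((sp70,(sp58,sp39)),(sp65,sp28)))).
That clade contains 16 terminal taxa: sp23, sp28, sp3, sp35, sp38, sp39, sp5, sp51, sp58, sp6, sp63, sp64, sp65, sp67, sp69, sp70.

16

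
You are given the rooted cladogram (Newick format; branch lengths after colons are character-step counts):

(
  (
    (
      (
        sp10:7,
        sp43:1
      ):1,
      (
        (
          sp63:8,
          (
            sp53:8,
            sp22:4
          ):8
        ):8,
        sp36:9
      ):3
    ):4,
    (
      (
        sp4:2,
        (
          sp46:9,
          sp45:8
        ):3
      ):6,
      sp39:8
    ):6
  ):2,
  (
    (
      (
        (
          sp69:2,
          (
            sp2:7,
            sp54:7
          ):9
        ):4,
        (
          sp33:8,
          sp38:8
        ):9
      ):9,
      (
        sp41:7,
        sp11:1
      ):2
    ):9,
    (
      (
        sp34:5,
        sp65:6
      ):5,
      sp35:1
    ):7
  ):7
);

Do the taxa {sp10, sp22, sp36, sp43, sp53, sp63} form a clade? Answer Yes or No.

The most recent common ancestor of these taxa subtends ((sp10,sp43),((sp63,(sp53,sp22)),sp36)).
That clade has exactly 6 tips — every listed taxon and nothing else — so the group is monophyletic.

Yes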